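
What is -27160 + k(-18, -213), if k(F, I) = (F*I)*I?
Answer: -843802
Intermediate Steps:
k(F, I) = F*I**2
-27160 + k(-18, -213) = -27160 - 18*(-213)**2 = -27160 - 18*45369 = -27160 - 816642 = -843802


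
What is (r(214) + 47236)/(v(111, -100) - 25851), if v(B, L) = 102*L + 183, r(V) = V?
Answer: -23725/17934 ≈ -1.3229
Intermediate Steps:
v(B, L) = 183 + 102*L
(r(214) + 47236)/(v(111, -100) - 25851) = (214 + 47236)/((183 + 102*(-100)) - 25851) = 47450/((183 - 10200) - 25851) = 47450/(-10017 - 25851) = 47450/(-35868) = 47450*(-1/35868) = -23725/17934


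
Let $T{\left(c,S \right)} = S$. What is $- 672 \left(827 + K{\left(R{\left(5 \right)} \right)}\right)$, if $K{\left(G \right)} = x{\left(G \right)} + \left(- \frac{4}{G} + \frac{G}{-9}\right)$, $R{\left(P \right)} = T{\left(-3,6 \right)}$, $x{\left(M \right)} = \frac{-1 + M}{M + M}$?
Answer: $-555128$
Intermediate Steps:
$x{\left(M \right)} = \frac{-1 + M}{2 M}$
$R{\left(P \right)} = 6$
$K{\left(G \right)} = - \frac{4}{G} - \frac{G}{9} + \frac{-1 + G}{2 G}$ ($K{\left(G \right)} = \frac{-1 + G}{2 G} + \left(- \frac{4}{G} + \frac{G}{-9}\right) = \frac{-1 + G}{2 G} + \left(- \frac{4}{G} + G \left(- \frac{1}{9}\right)\right) = \frac{-1 + G}{2 G} - \left(\frac{4}{G} + \frac{G}{9}\right) = - \frac{4}{G} - \frac{G}{9} + \frac{-1 + G}{2 G}$)
$- 672 \left(827 + K{\left(R{\left(5 \right)} \right)}\right) = - 672 \left(827 - \left(\frac{1}{6} + \frac{3}{4}\right)\right) = - 672 \left(827 - \frac{11}{12}\right) = \left(-672\right) \frac{9913}{12} = -555128$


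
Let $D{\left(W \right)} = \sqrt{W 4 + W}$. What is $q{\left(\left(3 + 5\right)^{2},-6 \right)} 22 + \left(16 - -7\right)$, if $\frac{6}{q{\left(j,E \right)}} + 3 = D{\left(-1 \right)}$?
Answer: $\frac{- 63 i + 23 \sqrt{5}}{\sqrt{5} + 3 i} \approx -5.2857 - 21.083 i$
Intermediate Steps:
$D{\left(W \right)} = \sqrt{5} \sqrt{W}$ ($D{\left(W \right)} = \sqrt{4 W + W} = \sqrt{5 W} = \sqrt{5} \sqrt{W}$)
$q{\left(j,E \right)} = \frac{6}{-3 + i \sqrt{5}}$ ($q{\left(j,E \right)} = \frac{6}{-3 + \sqrt{5} \sqrt{-1}} = \frac{6}{-3 + \sqrt{5} i} = \frac{6}{-3 + i \sqrt{5}}$)
$q{\left(\left(3 + 5\right)^{2},-6 \right)} 22 + \left(16 - -7\right) = \left(- \frac{9}{7} - \frac{3 i \sqrt{5}}{7}\right) 22 + \left(16 - -7\right) = \left(- \frac{198}{7} - \frac{66 i \sqrt{5}}{7}\right) + \left(16 + 7\right) = \left(- \frac{198}{7} - \frac{66 i \sqrt{5}}{7}\right) + 23 = - \frac{37}{7} - \frac{66 i \sqrt{5}}{7}$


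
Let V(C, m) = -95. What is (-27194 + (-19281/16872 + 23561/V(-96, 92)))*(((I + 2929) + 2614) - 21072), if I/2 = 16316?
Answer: -13198410258513/28120 ≈ -4.6936e+8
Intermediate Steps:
I = 32632 (I = 2*16316 = 32632)
(-27194 + (-19281/16872 + 23561/V(-96, 92)))*(((I + 2929) + 2614) - 21072) = (-27194 + (-19281/16872 + 23561/(-95)))*(((32632 + 2929) + 2614) - 21072) = (-27194 + (-19281*1/16872 + 23561*(-1/95)))*((35561 + 2614) - 21072) = (-27194 + (-6427/5624 - 23561/95))*(38175 - 21072) = (-27194 - 7006191/28120)*17103 = -771701471/28120*17103 = -13198410258513/28120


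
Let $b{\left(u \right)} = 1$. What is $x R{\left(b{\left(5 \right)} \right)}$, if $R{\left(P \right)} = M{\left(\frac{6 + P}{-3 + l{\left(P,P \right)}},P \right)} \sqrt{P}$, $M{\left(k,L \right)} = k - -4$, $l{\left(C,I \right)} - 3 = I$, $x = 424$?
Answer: $4664$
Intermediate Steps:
$l{\left(C,I \right)} = 3 + I$
$M{\left(k,L \right)} = 4 + k$ ($M{\left(k,L \right)} = k + 4 = 4 + k$)
$R{\left(P \right)} = \sqrt{P} \left(4 + \frac{6 + P}{P}\right)$ ($R{\left(P \right)} = \left(4 + \frac{6 + P}{-3 + \left(3 + P\right)}\right) \sqrt{P} = \left(4 + \frac{6 + P}{P}\right) \sqrt{P} = \sqrt{P} \left(4 + \frac{6 + P}{P}\right)$)
$x R{\left(b{\left(5 \right)} \right)} = 424 \frac{1}{\sqrt{1}} \left(6 + 5 \cdot 1\right) = 424 \cdot 1 \left(6 + 5\right) = 424 \cdot 1 \cdot 11 = 424 \cdot 11 = 4664$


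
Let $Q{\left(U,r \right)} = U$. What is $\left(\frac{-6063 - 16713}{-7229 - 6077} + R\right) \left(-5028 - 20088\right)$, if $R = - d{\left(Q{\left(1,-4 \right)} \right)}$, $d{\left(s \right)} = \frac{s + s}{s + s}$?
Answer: $- \frac{118924260}{6653} \approx -17875.0$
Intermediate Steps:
$d{\left(s \right)} = 1$ ($d{\left(s \right)} = \frac{2 s}{2 s} = 2 s \frac{1}{2 s} = 1$)
$R = -1$ ($R = \left(-1\right) 1 = -1$)
$\left(\frac{-6063 - 16713}{-7229 - 6077} + R\right) \left(-5028 - 20088\right) = \left(\frac{-6063 - 16713}{-7229 - 6077} - 1\right) \left(-5028 - 20088\right) = \left(- \frac{22776}{-13306} - 1\right) \left(-25116\right) = \left(\left(-22776\right) \left(- \frac{1}{13306}\right) - 1\right) \left(-25116\right) = \left(\frac{11388}{6653} - 1\right) \left(-25116\right) = \frac{4735}{6653} \left(-25116\right) = - \frac{118924260}{6653}$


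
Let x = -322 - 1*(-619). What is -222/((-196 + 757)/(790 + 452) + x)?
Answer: -91908/123145 ≈ -0.74634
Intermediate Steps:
x = 297 (x = -322 + 619 = 297)
-222/((-196 + 757)/(790 + 452) + x) = -222/((-196 + 757)/(790 + 452) + 297) = -222/(561/1242 + 297) = -222/(561*(1/1242) + 297) = -222/(187/414 + 297) = -222/123145/414 = -222*414/123145 = -91908/123145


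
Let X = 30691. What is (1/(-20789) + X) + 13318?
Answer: 914903100/20789 ≈ 44009.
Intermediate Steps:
(1/(-20789) + X) + 13318 = (1/(-20789) + 30691) + 13318 = (-1/20789 + 30691) + 13318 = 638035198/20789 + 13318 = 914903100/20789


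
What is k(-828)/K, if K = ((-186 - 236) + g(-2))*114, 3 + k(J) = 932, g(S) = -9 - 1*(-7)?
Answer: -929/48336 ≈ -0.019220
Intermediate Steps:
g(S) = -2 (g(S) = -9 + 7 = -2)
k(J) = 929 (k(J) = -3 + 932 = 929)
K = -48336 (K = ((-186 - 236) - 2)*114 = (-422 - 2)*114 = -424*114 = -48336)
k(-828)/K = 929/(-48336) = 929*(-1/48336) = -929/48336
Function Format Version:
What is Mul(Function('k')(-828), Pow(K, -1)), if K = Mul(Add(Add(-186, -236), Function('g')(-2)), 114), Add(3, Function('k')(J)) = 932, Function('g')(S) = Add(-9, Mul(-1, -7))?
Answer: Rational(-929, 48336) ≈ -0.019220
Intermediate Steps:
Function('g')(S) = -2 (Function('g')(S) = Add(-9, 7) = -2)
Function('k')(J) = 929 (Function('k')(J) = Add(-3, 932) = 929)
K = -48336 (K = Mul(Add(Add(-186, -236), -2), 114) = Mul(Add(-422, -2), 114) = Mul(-424, 114) = -48336)
Mul(Function('k')(-828), Pow(K, -1)) = Mul(929, Pow(-48336, -1)) = Mul(929, Rational(-1, 48336)) = Rational(-929, 48336)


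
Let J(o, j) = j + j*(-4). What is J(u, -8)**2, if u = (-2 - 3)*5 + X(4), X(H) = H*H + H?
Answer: 576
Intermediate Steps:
X(H) = H + H**2 (X(H) = H**2 + H = H + H**2)
u = -5 (u = (-2 - 3)*5 + 4*(1 + 4) = -5*5 + 4*5 = -25 + 20 = -5)
J(o, j) = -3*j (J(o, j) = j - 4*j = -3*j)
J(u, -8)**2 = (-3*(-8))**2 = 24**2 = 576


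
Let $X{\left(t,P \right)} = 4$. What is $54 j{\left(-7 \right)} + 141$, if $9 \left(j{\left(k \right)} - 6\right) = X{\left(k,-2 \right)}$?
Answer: $489$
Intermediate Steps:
$j{\left(k \right)} = \frac{58}{9}$ ($j{\left(k \right)} = 6 + \frac{1}{9} \cdot 4 = 6 + \frac{4}{9} = \frac{58}{9}$)
$54 j{\left(-7 \right)} + 141 = 54 \cdot \frac{58}{9} + 141 = 348 + 141 = 489$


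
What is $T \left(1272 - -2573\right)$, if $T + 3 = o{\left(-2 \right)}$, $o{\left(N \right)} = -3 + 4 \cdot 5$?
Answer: $53830$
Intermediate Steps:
$o{\left(N \right)} = 17$ ($o{\left(N \right)} = -3 + 20 = 17$)
$T = 14$ ($T = -3 + 17 = 14$)
$T \left(1272 - -2573\right) = 14 \left(1272 - -2573\right) = 14 \left(1272 + 2573\right) = 14 \cdot 3845 = 53830$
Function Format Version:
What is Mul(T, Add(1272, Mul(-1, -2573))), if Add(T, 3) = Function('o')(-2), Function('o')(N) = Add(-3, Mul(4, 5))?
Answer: 53830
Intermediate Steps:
Function('o')(N) = 17 (Function('o')(N) = Add(-3, 20) = 17)
T = 14 (T = Add(-3, 17) = 14)
Mul(T, Add(1272, Mul(-1, -2573))) = Mul(14, Add(1272, Mul(-1, -2573))) = Mul(14, Add(1272, 2573)) = Mul(14, 3845) = 53830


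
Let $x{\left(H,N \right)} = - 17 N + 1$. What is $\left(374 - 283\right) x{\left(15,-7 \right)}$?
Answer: $10920$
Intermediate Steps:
$x{\left(H,N \right)} = 1 - 17 N$
$\left(374 - 283\right) x{\left(15,-7 \right)} = \left(374 - 283\right) \left(1 - -119\right) = 91 \left(1 + 119\right) = 91 \cdot 120 = 10920$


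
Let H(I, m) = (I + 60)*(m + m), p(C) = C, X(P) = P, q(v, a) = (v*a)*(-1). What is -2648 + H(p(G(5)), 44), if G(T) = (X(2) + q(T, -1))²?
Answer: 6944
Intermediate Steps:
q(v, a) = -a*v (q(v, a) = (a*v)*(-1) = -a*v)
G(T) = (2 + T)² (G(T) = (2 - 1*(-1)*T)² = (2 + T)²)
H(I, m) = 2*m*(60 + I) (H(I, m) = (60 + I)*(2*m) = 2*m*(60 + I))
-2648 + H(p(G(5)), 44) = -2648 + 2*44*(60 + (2 + 5)²) = -2648 + 2*44*(60 + 7²) = -2648 + 2*44*(60 + 49) = -2648 + 2*44*109 = -2648 + 9592 = 6944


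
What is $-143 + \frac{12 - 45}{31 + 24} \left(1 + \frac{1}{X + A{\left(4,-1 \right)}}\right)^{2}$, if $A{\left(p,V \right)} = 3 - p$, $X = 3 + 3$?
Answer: $- \frac{17983}{125} \approx -143.86$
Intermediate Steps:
$X = 6$
$-143 + \frac{12 - 45}{31 + 24} \left(1 + \frac{1}{X + A{\left(4,-1 \right)}}\right)^{2} = -143 + \frac{12 - 45}{31 + 24} \left(1 + \frac{1}{6 + \left(3 - 4\right)}\right)^{2} = -143 + - \frac{33}{55} \left(1 + \frac{1}{6 + \left(3 - 4\right)}\right)^{2} = -143 + \left(-33\right) \frac{1}{55} \left(1 + \frac{1}{6 - 1}\right)^{2} = -143 - \frac{3 \left(1 + \frac{1}{5}\right)^{2}}{5} = -143 - \frac{3 \left(\frac{6}{5}\right)^{2}}{5} = -143 - \frac{108}{125} = - \frac{17983}{125}$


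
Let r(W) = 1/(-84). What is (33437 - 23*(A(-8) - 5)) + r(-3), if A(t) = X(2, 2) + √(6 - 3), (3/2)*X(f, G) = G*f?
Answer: 2813215/84 - 23*√3 ≈ 33451.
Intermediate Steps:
X(f, G) = 2*G*f/3 (X(f, G) = 2*(G*f)/3 = 2*G*f/3)
r(W) = -1/84
A(t) = 8/3 + √3 (A(t) = (⅔)*2*2 + √(6 - 3) = 8/3 + √3)
(33437 - 23*(A(-8) - 5)) + r(-3) = (33437 - 23*((8/3 + √3) - 5)) - 1/84 = (33437 - 23*(-7/3 + √3)) - 1/84 = (33437 + (161/3 - 23*√3)) - 1/84 = (100472/3 - 23*√3) - 1/84 = 2813215/84 - 23*√3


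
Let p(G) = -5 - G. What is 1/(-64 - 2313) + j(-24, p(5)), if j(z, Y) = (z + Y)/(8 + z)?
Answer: 40401/19016 ≈ 2.1246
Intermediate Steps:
j(z, Y) = (Y + z)/(8 + z)
1/(-64 - 2313) + j(-24, p(5)) = 1/(-64 - 2313) + ((-5 - 1*5) - 24)/(8 - 24) = 1/(-2377) + ((-5 - 5) - 24)/(-16) = -1/2377 - (-10 - 24)/16 = -1/2377 - 1/16*(-34) = -1/2377 + 17/8 = 40401/19016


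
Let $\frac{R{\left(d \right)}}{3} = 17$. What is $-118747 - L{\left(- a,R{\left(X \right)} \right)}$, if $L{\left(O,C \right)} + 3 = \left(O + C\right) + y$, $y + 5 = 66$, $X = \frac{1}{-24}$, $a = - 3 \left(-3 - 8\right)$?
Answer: $-118823$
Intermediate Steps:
$a = 33$ ($a = \left(-3\right) \left(-11\right) = 33$)
$X = - \frac{1}{24} \approx -0.041667$
$R{\left(d \right)} = 51$ ($R{\left(d \right)} = 3 \cdot 17 = 51$)
$y = 61$ ($y = -5 + 66 = 61$)
$L{\left(O,C \right)} = 58 + C + O$ ($L{\left(O,C \right)} = -3 + \left(\left(O + C\right) + 61\right) = -3 + \left(\left(C + O\right) + 61\right) = -3 + \left(61 + C + O\right) = 58 + C + O$)
$-118747 - L{\left(- a,R{\left(X \right)} \right)} = -118747 - \left(58 + 51 - 33\right) = -118747 - 76 = -118823$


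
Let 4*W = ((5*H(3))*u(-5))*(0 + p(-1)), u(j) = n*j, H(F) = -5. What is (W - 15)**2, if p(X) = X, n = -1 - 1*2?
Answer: 99225/16 ≈ 6201.6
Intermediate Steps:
n = -3 (n = -1 - 2 = -3)
u(j) = -3*j
W = 375/4 (W = (((5*(-5))*(-3*(-5)))*(0 - 1))/4 = (-25*15*(-1))/4 = (-375*(-1))/4 = (1/4)*375 = 375/4 ≈ 93.750)
(W - 15)**2 = (375/4 - 15)**2 = (315/4)**2 = 99225/16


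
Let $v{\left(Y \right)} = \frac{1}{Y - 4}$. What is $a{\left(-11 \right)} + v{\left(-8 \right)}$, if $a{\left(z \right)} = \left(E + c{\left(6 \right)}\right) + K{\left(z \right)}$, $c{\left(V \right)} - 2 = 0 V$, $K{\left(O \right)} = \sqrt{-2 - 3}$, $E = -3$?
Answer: $- \frac{13}{12} + i \sqrt{5} \approx -1.0833 + 2.2361 i$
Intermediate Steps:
$v{\left(Y \right)} = \frac{1}{-4 + Y}$
$K{\left(O \right)} = i \sqrt{5}$ ($K{\left(O \right)} = \sqrt{-5} = i \sqrt{5}$)
$c{\left(V \right)} = 2$ ($c{\left(V \right)} = 2 + 0 V = 2 + 0 = 2$)
$a{\left(z \right)} = -1 + i \sqrt{5}$ ($a{\left(z \right)} = \left(-3 + 2\right) + i \sqrt{5} = -1 + i \sqrt{5}$)
$a{\left(-11 \right)} + v{\left(-8 \right)} = \left(-1 + i \sqrt{5}\right) + \frac{1}{-4 - 8} = \left(-1 + i \sqrt{5}\right) + \frac{1}{-12} = \left(-1 + i \sqrt{5}\right) - \frac{1}{12} = - \frac{13}{12} + i \sqrt{5}$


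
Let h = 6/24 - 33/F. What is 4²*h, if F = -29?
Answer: 644/29 ≈ 22.207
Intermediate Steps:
h = 161/116 (h = 6/24 - 33/(-29) = 6*(1/24) - 33*(-1/29) = ¼ + 33/29 = 161/116 ≈ 1.3879)
4²*h = 4²*(161/116) = 16*(161/116) = 644/29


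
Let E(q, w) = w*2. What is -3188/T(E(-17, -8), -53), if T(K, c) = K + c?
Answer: 3188/69 ≈ 46.203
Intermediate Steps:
E(q, w) = 2*w
-3188/T(E(-17, -8), -53) = -3188/(2*(-8) - 53) = -3188/(-16 - 53) = -3188/(-69) = -3188*(-1/69) = 3188/69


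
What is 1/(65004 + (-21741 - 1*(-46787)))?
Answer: 1/90050 ≈ 1.1105e-5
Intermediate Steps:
1/(65004 + (-21741 - 1*(-46787))) = 1/(65004 + (-21741 + 46787)) = 1/(65004 + 25046) = 1/90050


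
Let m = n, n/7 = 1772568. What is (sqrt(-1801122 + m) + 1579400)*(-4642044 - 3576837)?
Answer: -12980900651400 - 8218881*sqrt(10606854) ≈ -1.3008e+13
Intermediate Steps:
n = 12407976 (n = 7*1772568 = 12407976)
m = 12407976
(sqrt(-1801122 + m) + 1579400)*(-4642044 - 3576837) = (sqrt(-1801122 + 12407976) + 1579400)*(-4642044 - 3576837) = (sqrt(10606854) + 1579400)*(-8218881) = (1579400 + sqrt(10606854))*(-8218881) = -12980900651400 - 8218881*sqrt(10606854)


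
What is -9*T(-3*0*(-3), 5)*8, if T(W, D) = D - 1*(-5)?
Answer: -720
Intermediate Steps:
T(W, D) = 5 + D (T(W, D) = D + 5 = 5 + D)
-9*T(-3*0*(-3), 5)*8 = -9*(5 + 5)*8 = -9*10*8 = -90*8 = -720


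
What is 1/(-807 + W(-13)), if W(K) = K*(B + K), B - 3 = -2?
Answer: -1/651 ≈ -0.0015361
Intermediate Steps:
B = 1 (B = 3 - 2 = 1)
W(K) = K*(1 + K)
1/(-807 + W(-13)) = 1/(-807 - 13*(1 - 13)) = 1/(-807 - 13*(-12)) = 1/(-807 + 156) = 1/(-651) = -1/651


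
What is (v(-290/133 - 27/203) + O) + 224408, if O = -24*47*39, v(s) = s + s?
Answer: 695846666/3857 ≈ 1.8041e+5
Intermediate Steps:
v(s) = 2*s
O = -43992 (O = -1128*39 = -43992)
(v(-290/133 - 27/203) + O) + 224408 = (2*(-290/133 - 27/203) - 43992) + 224408 = (2*(-8923/3857) - 43992) + 224408 = (-17846/3857 - 43992) + 224408 = -169694990/3857 + 224408 = 695846666/3857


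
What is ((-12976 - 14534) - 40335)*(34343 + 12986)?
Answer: -3211036005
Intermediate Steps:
((-12976 - 14534) - 40335)*(34343 + 12986) = (-27510 - 40335)*47329 = -67845*47329 = -3211036005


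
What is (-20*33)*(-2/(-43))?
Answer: -1320/43 ≈ -30.698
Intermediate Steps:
(-20*33)*(-2/(-43)) = -(-1320)*(-1)/43 = -660*2/43 = -1320/43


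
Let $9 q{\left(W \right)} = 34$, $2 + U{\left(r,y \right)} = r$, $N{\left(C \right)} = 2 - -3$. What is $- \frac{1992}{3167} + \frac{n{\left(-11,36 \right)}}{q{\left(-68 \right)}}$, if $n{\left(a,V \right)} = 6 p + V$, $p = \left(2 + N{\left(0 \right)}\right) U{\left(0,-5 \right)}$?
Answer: $- \frac{717936}{53839} \approx -13.335$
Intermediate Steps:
$N{\left(C \right)} = 5$ ($N{\left(C \right)} = 2 + 3 = 5$)
$U{\left(r,y \right)} = -2 + r$
$q{\left(W \right)} = \frac{34}{9}$ ($q{\left(W \right)} = \frac{1}{9} \cdot 34 = \frac{34}{9}$)
$p = -14$ ($p = \left(2 + 5\right) \left(-2 + 0\right) = 7 \left(-2\right) = -14$)
$n{\left(a,V \right)} = -84 + V$ ($n{\left(a,V \right)} = 6 \left(-14\right) + V = -84 + V$)
$- \frac{1992}{3167} + \frac{n{\left(-11,36 \right)}}{q{\left(-68 \right)}} = - \frac{1992}{3167} + \frac{-84 + 36}{\frac{34}{9}} = \left(-1992\right) \frac{1}{3167} - \frac{216}{17} = - \frac{1992}{3167} - \frac{216}{17} = - \frac{717936}{53839}$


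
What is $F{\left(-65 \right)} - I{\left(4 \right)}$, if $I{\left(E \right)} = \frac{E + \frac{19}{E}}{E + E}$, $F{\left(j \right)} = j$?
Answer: $- \frac{2115}{32} \approx -66.094$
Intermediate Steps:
$I{\left(E \right)} = \frac{E + \frac{19}{E}}{2 E}$
$F{\left(-65 \right)} - I{\left(4 \right)} = -65 - \frac{19 + 4^{2}}{2 \cdot 16} = -65 - \frac{1}{2} \cdot \frac{1}{16} \left(19 + 16\right) = -65 - \frac{1}{2} \cdot \frac{1}{16} \cdot 35 = -65 - \frac{35}{32} = - \frac{2115}{32}$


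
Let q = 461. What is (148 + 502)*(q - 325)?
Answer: 88400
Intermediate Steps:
(148 + 502)*(q - 325) = (148 + 502)*(461 - 325) = 650*136 = 88400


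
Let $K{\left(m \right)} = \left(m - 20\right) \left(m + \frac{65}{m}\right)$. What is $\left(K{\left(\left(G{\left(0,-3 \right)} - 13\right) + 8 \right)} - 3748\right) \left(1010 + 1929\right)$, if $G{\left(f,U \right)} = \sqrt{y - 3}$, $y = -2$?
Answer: $\frac{2939 \left(- 16665 i - 3413 \sqrt{5}\right)}{\sqrt{5} + 5 i} \approx -9.8349 \cdot 10^{6} + 87624.0 i$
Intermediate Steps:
$G{\left(f,U \right)} = i \sqrt{5}$ ($G{\left(f,U \right)} = \sqrt{-2 - 3} = \sqrt{-5} = i \sqrt{5}$)
$K{\left(m \right)} = \left(-20 + m\right) \left(m + \frac{65}{m}\right)$
$\left(K{\left(\left(G{\left(0,-3 \right)} - 13\right) + 8 \right)} - 3748\right) \left(1010 + 1929\right) = \left(\left(65 + \left(\left(i \sqrt{5} - 13\right) + 8\right)^{2} - \frac{1300}{\left(i \sqrt{5} - 13\right) + 8} - 20 \left(\left(i \sqrt{5} - 13\right) + 8\right)\right) - 3748\right) \left(1010 + 1929\right) = \left(\left(65 + \left(\left(-13 + i \sqrt{5}\right) + 8\right)^{2} - \frac{1300}{\left(-13 + i \sqrt{5}\right) + 8} - 20 \left(\left(-13 + i \sqrt{5}\right) + 8\right)\right) - 3748\right) 2939 = \left(\left(65 + \left(-5 + i \sqrt{5}\right)^{2} - \frac{1300}{-5 + i \sqrt{5}} - 20 \left(-5 + i \sqrt{5}\right)\right) - 3748\right) 2939 = \left(\left(65 + \left(-5 + i \sqrt{5}\right)^{2} - \frac{1300}{-5 + i \sqrt{5}} + \left(100 - 20 i \sqrt{5}\right)\right) - 3748\right) 2939 = \left(\left(165 + \left(-5 + i \sqrt{5}\right)^{2} - \frac{1300}{-5 + i \sqrt{5}} - 20 i \sqrt{5}\right) - 3748\right) 2939 = \left(-3583 + \left(-5 + i \sqrt{5}\right)^{2} - \frac{1300}{-5 + i \sqrt{5}} - 20 i \sqrt{5}\right) 2939 = -10530437 - \frac{3820700}{-5 + i \sqrt{5}} + 2939 \left(-5 + i \sqrt{5}\right)^{2} - 58780 i \sqrt{5}$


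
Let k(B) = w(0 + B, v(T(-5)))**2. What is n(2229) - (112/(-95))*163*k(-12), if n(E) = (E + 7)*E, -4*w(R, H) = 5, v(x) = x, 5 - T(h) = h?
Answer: 94702541/19 ≈ 4.9843e+6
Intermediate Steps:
T(h) = 5 - h
w(R, H) = -5/4 (w(R, H) = -1/4*5 = -5/4)
k(B) = 25/16 (k(B) = (-5/4)**2 = 25/16)
n(E) = E*(7 + E) (n(E) = (7 + E)*E = E*(7 + E))
n(2229) - (112/(-95))*163*k(-12) = 2229*(7 + 2229) - (112/(-95))*163*25/16 = 2229*2236 - (112*(-1/95))*163*25/16 = 4984044 - (-112/95*163)*25/16 = 4984044 - (-18256)*25/(95*16) = 4984044 - 1*(-5705/19) = 4984044 + 5705/19 = 94702541/19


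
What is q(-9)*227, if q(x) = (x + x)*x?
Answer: 36774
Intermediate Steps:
q(x) = 2*x**2 (q(x) = (2*x)*x = 2*x**2)
q(-9)*227 = (2*(-9)**2)*227 = (2*81)*227 = 162*227 = 36774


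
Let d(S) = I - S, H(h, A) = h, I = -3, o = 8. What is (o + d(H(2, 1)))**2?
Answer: 9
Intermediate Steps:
d(S) = -3 - S
(o + d(H(2, 1)))**2 = (8 + (-3 - 1*2))**2 = (8 + (-3 - 2))**2 = (8 - 5)**2 = 3**2 = 9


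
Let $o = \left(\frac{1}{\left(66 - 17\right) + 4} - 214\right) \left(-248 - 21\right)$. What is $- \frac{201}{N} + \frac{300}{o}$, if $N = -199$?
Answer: $\frac{616360629}{607095071} \approx 1.0153$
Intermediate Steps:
$o = \frac{3050729}{53}$ ($o = \left(\frac{1}{49 + 4} - 214\right) \left(-269\right) = \left(\frac{1}{53} - 214\right) \left(-269\right) = \left(- \frac{11341}{53}\right) \left(-269\right) = \frac{3050729}{53} \approx 57561.0$)
$- \frac{201}{N} + \frac{300}{o} = - \frac{201}{-199} + \frac{300}{\frac{3050729}{53}} = \left(-201\right) \left(- \frac{1}{199}\right) + 300 \cdot \frac{53}{3050729} = \frac{201}{199} + \frac{15900}{3050729} = \frac{616360629}{607095071}$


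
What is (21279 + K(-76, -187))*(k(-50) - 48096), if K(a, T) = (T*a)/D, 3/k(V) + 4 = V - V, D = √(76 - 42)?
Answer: -4093802973/4 - 40208883*√34/2 ≈ -1.1407e+9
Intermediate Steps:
D = √34 ≈ 5.8309
k(V) = -¾ (k(V) = 3/(-4 + (V - V)) = 3/(-4 + 0) = 3/(-4) = 3*(-¼) = -¾)
K(a, T) = T*a*√34/34 (K(a, T) = (T*a)/(√34) = (T*a)*(√34/34) = T*a*√34/34)
(21279 + K(-76, -187))*(k(-50) - 48096) = (21279 + (1/34)*(-187)*(-76)*√34)*(-¾ - 48096) = (21279 + 418*√34)*(-192387/4) = -4093802973/4 - 40208883*√34/2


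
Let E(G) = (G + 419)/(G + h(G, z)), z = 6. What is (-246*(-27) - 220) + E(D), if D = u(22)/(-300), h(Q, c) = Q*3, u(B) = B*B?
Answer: 769236/121 ≈ 6357.3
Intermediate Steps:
u(B) = B**2
h(Q, c) = 3*Q
D = -121/75 (D = 22**2/(-300) = 484*(-1/300) = -121/75 ≈ -1.6133)
E(G) = (419 + G)/(4*G) (E(G) = (G + 419)/(G + 3*G) = (419 + G)/((4*G)) = (419 + G)*(1/(4*G)) = (419 + G)/(4*G))
(-246*(-27) - 220) + E(D) = (-246*(-27) - 220) + (419 - 121/75)/(4*(-121/75)) = (6642 - 220) + (1/4)*(-75/121)*(31304/75) = 6422 - 7826/121 = 769236/121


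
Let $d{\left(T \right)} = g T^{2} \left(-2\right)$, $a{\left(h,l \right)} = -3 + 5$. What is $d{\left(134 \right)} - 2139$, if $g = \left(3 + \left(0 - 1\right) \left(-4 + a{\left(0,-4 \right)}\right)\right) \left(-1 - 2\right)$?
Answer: $536541$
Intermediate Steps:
$a{\left(h,l \right)} = 2$
$g = -15$ ($g = \left(3 + \left(0 - 1\right) \left(-4 + 2\right)\right) \left(-1 - 2\right) = \left(3 - -2\right) \left(-3\right) = \left(3 + 2\right) \left(-3\right) = 5 \left(-3\right) = -15$)
$d{\left(T \right)} = 30 T^{2}$ ($d{\left(T \right)} = - 15 T^{2} \left(-2\right) = 30 T^{2}$)
$d{\left(134 \right)} - 2139 = 30 \cdot 134^{2} - 2139 = 30 \cdot 17956 - 2139 = 538680 - 2139 = 536541$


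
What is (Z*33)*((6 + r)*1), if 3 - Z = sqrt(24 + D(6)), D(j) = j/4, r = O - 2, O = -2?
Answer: 198 - 33*sqrt(102) ≈ -135.28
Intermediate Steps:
r = -4 (r = -2 - 2 = -4)
D(j) = j/4 (D(j) = j*(1/4) = j/4)
Z = 3 - sqrt(102)/2 (Z = 3 - sqrt(24 + (1/4)*6) = 3 - sqrt(24 + 3/2) = 3 - sqrt(51/2) = 3 - sqrt(102)/2 ≈ -2.0498)
(Z*33)*((6 + r)*1) = ((3 - sqrt(102)/2)*33)*((6 - 4)*1) = (99 - 33*sqrt(102)/2)*(2*1) = (99 - 33*sqrt(102)/2)*2 = 198 - 33*sqrt(102)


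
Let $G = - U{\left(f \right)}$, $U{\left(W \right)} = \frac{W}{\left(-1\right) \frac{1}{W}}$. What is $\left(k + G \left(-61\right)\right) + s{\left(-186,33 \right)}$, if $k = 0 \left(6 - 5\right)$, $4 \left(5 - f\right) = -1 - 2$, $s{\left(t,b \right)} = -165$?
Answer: $- \frac{34909}{16} \approx -2181.8$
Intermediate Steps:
$f = \frac{23}{4}$ ($f = 5 - \frac{-1 - 2}{4} = 5 - - \frac{3}{4} = 5 + \frac{3}{4} = \frac{23}{4} \approx 5.75$)
$k = 0$ ($k = 0 \cdot 1 = 0$)
$U{\left(W \right)} = - W^{2}$ ($U{\left(W \right)} = W \left(- W\right) = - W^{2}$)
$G = \frac{529}{16}$ ($G = - \left(-1\right) \left(\frac{23}{4}\right)^{2} = - \frac{\left(-1\right) 529}{16} = \left(-1\right) \left(- \frac{529}{16}\right) = \frac{529}{16} \approx 33.063$)
$\left(k + G \left(-61\right)\right) + s{\left(-186,33 \right)} = \left(0 + \frac{529}{16} \left(-61\right)\right) - 165 = \left(0 - \frac{32269}{16}\right) - 165 = - \frac{32269}{16} - 165 = - \frac{34909}{16}$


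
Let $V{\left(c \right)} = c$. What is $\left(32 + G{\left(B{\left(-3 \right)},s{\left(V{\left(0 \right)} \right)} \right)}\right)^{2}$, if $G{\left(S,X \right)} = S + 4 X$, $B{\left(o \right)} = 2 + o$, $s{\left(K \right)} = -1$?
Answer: $729$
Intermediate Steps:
$\left(32 + G{\left(B{\left(-3 \right)},s{\left(V{\left(0 \right)} \right)} \right)}\right)^{2} = \left(32 + \left(\left(2 - 3\right) + 4 \left(-1\right)\right)\right)^{2} = \left(32 - 5\right)^{2} = 27^{2} = 729$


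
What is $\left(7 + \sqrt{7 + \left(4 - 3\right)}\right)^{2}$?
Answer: $57 + 28 \sqrt{2} \approx 96.598$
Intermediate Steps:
$\left(7 + \sqrt{7 + \left(4 - 3\right)}\right)^{2} = \left(7 + \sqrt{7 + 1}\right)^{2} = \left(7 + \sqrt{8}\right)^{2} = \left(7 + 2 \sqrt{2}\right)^{2}$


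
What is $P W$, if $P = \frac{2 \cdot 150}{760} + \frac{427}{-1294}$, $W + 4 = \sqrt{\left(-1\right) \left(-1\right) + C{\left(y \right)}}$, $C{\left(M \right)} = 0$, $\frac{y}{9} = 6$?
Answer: $- \frac{2388}{12293} \approx -0.19426$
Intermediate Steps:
$y = 54$ ($y = 9 \cdot 6 = 54$)
$W = -3$ ($W = -4 + \sqrt{\left(-1\right) \left(-1\right) + 0} = -4 + \sqrt{1 + 0} = -4 + \sqrt{1} = -4 + 1 = -3$)
$P = \frac{796}{12293}$ ($P = 300 \cdot \frac{1}{760} + 427 \left(- \frac{1}{1294}\right) = \frac{15}{38} - \frac{427}{1294} = \frac{796}{12293} \approx 0.064752$)
$P W = \frac{796}{12293} \left(-3\right) = - \frac{2388}{12293}$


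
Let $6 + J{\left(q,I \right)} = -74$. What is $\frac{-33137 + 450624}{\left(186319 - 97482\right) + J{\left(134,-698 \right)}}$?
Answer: $\frac{417487}{88757} \approx 4.7037$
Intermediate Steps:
$J{\left(q,I \right)} = -80$ ($J{\left(q,I \right)} = -6 - 74 = -80$)
$\frac{-33137 + 450624}{\left(186319 - 97482\right) + J{\left(134,-698 \right)}} = \frac{-33137 + 450624}{\left(186319 - 97482\right) - 80} = \frac{417487}{88837 - 80} = \frac{417487}{88757}$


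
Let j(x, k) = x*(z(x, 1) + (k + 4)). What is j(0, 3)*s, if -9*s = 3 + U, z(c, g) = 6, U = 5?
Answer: 0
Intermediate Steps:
j(x, k) = x*(10 + k) (j(x, k) = x*(6 + (k + 4)) = x*(6 + (4 + k)) = x*(10 + k))
s = -8/9 (s = -(3 + 5)/9 = -⅑*8 = -8/9 ≈ -0.88889)
j(0, 3)*s = (0*(10 + 3))*(-8/9) = (0*13)*(-8/9) = 0*(-8/9) = 0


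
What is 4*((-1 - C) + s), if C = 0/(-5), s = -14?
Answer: -60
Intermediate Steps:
C = 0 (C = 0*(-1/5) = 0)
4*((-1 - C) + s) = 4*((-1 - 1*0) - 14) = 4*((-1 + 0) - 14) = 4*(-1 - 14) = 4*(-15) = -60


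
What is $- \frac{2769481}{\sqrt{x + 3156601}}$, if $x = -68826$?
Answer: $- \frac{2769481 \sqrt{123511}}{617555} \approx -1576.1$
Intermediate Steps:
$- \frac{2769481}{\sqrt{x + 3156601}} = - \frac{2769481}{\sqrt{-68826 + 3156601}} = - \frac{2769481}{\sqrt{3087775}} = - \frac{2769481}{5 \sqrt{123511}} = - 2769481 \frac{\sqrt{123511}}{617555} = - \frac{2769481 \sqrt{123511}}{617555}$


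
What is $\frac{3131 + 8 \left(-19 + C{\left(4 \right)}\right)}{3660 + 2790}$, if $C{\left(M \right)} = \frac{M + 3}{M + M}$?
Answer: $\frac{1493}{3225} \approx 0.46295$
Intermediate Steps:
$C{\left(M \right)} = \frac{3 + M}{2 M}$
$\frac{3131 + 8 \left(-19 + C{\left(4 \right)}\right)}{3660 + 2790} = \frac{3131 + 8 \left(-19 + \frac{3 + 4}{2 \cdot 4}\right)}{3660 + 2790} = \frac{3131 + 8 \left(-19 + \frac{1}{2} \cdot \frac{1}{4} \cdot 7\right)}{6450} = \left(3131 + 8 \left(-19 + \frac{7}{8}\right)\right) \frac{1}{6450} = \left(3131 + 8 \left(- \frac{145}{8}\right)\right) \frac{1}{6450} = \left(3131 - 145\right) \frac{1}{6450} = 2986 \cdot \frac{1}{6450} = \frac{1493}{3225}$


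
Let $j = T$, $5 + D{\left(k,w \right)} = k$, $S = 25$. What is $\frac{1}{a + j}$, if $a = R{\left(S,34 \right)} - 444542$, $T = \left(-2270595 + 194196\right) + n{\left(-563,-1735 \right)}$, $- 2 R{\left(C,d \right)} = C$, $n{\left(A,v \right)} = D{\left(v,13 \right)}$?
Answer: $- \frac{2}{5045387} \approx -3.964 \cdot 10^{-7}$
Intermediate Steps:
$D{\left(k,w \right)} = -5 + k$
$n{\left(A,v \right)} = -5 + v$
$R{\left(C,d \right)} = - \frac{C}{2}$
$T = -2078139$ ($T = \left(-2270595 + 194196\right) - 1740 = -2076399 - 1740 = -2078139$)
$j = -2078139$
$a = - \frac{889109}{2}$ ($a = \left(- \frac{1}{2}\right) 25 - 444542 = - \frac{25}{2} - 444542 = - \frac{889109}{2} \approx -4.4455 \cdot 10^{5}$)
$\frac{1}{a + j} = \frac{1}{- \frac{889109}{2} - 2078139} = \frac{1}{- \frac{5045387}{2}} = - \frac{2}{5045387}$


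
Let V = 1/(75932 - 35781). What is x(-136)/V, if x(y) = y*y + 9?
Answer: 742994255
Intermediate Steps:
x(y) = 9 + y**2 (x(y) = y**2 + 9 = 9 + y**2)
V = 1/40151 ≈ 2.4906e-5
x(-136)/V = (9 + (-136)**2)/(1/40151) = (9 + 18496)*40151 = 18505*40151 = 742994255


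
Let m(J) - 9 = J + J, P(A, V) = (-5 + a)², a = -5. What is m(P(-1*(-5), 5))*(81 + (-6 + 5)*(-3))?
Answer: 17556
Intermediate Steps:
P(A, V) = 100 (P(A, V) = (-5 - 5)² = (-10)² = 100)
m(J) = 9 + 2*J (m(J) = 9 + (J + J) = 9 + 2*J)
m(P(-1*(-5), 5))*(81 + (-6 + 5)*(-3)) = (9 + 2*100)*(81 + (-6 + 5)*(-3)) = (9 + 200)*(81 - 1*(-3)) = 209*(81 + 3) = 209*84 = 17556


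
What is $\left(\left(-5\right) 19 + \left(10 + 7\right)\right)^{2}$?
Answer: $6084$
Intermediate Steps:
$\left(\left(-5\right) 19 + \left(10 + 7\right)\right)^{2} = \left(-95 + 17\right)^{2} = \left(-78\right)^{2} = 6084$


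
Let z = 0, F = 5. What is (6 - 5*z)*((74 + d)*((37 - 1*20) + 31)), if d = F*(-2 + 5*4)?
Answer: 47232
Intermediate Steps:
d = 90 (d = 5*(-2 + 5*4) = 5*(-2 + 20) = 5*18 = 90)
(6 - 5*z)*((74 + d)*((37 - 1*20) + 31)) = (6 - 5*0)*((74 + 90)*((37 - 1*20) + 31)) = (6 + 0)*(164*((37 - 20) + 31)) = 6*(164*(17 + 31)) = 6*(164*48) = 6*7872 = 47232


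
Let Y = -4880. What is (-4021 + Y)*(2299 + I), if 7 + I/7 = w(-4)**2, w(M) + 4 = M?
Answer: -24014898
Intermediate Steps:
w(M) = -4 + M
I = 399 (I = -49 + 7*(-4 - 4)**2 = -49 + 7*(-8)**2 = -49 + 7*64 = -49 + 448 = 399)
(-4021 + Y)*(2299 + I) = (-4021 - 4880)*(2299 + 399) = -8901*2698 = -24014898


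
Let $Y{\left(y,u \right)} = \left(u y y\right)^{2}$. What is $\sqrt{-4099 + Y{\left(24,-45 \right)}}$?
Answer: $\sqrt{671842301} \approx 25920.0$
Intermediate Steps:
$Y{\left(y,u \right)} = u^{2} y^{4}$ ($Y{\left(y,u \right)} = \left(u y^{2}\right)^{2} = u^{2} y^{4}$)
$\sqrt{-4099 + Y{\left(24,-45 \right)}} = \sqrt{-4099 + \left(-45\right)^{2} \cdot 24^{4}} = \sqrt{-4099 + 2025 \cdot 331776} = \sqrt{-4099 + 671846400} = \sqrt{671842301}$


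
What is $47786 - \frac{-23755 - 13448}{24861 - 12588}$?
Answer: $\frac{195504927}{4091} \approx 47789.0$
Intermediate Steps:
$47786 - \frac{-23755 - 13448}{24861 - 12588} = 47786 - - \frac{37203}{12273} = 47786 - \left(-37203\right) \frac{1}{12273} = 47786 - - \frac{12401}{4091} = 47786 + \frac{12401}{4091} = \frac{195504927}{4091}$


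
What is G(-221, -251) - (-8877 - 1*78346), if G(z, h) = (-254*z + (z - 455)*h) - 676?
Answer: 312357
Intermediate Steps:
G(z, h) = -676 - 254*z + h*(-455 + z) (G(z, h) = (-254*z + (-455 + z)*h) - 676 = (-254*z + h*(-455 + z)) - 676 = -676 - 254*z + h*(-455 + z))
G(-221, -251) - (-8877 - 1*78346) = (-676 - 455*(-251) - 254*(-221) - 251*(-221)) - (-8877 - 1*78346) = (-676 + 114205 + 56134 + 55471) - (-8877 - 78346) = 225134 - 1*(-87223) = 225134 + 87223 = 312357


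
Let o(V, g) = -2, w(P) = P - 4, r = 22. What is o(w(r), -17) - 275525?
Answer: -275527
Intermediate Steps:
w(P) = -4 + P
o(w(r), -17) - 275525 = -2 - 275525 = -275527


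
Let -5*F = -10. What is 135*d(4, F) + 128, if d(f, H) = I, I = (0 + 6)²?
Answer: 4988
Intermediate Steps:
F = 2 (F = -⅕*(-10) = 2)
I = 36 (I = 6² = 36)
d(f, H) = 36
135*d(4, F) + 128 = 135*36 + 128 = 4860 + 128 = 4988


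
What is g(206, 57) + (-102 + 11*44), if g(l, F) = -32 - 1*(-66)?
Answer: 416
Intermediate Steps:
g(l, F) = 34 (g(l, F) = -32 + 66 = 34)
g(206, 57) + (-102 + 11*44) = 34 + (-102 + 11*44) = 34 + (-102 + 484) = 34 + 382 = 416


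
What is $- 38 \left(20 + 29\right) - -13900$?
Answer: $12038$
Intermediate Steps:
$- 38 \left(20 + 29\right) - -13900 = \left(-38\right) 49 + 13900 = -1862 + 13900 = 12038$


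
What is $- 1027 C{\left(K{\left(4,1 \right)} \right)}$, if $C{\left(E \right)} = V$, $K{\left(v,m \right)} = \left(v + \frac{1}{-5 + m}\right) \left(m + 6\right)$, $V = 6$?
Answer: $-6162$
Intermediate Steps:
$K{\left(v,m \right)} = \left(6 + m\right) \left(v + \frac{1}{-5 + m}\right)$ ($K{\left(v,m \right)} = \left(v + \frac{1}{-5 + m}\right) \left(6 + m\right) = \left(6 + m\right) \left(v + \frac{1}{-5 + m}\right)$)
$C{\left(E \right)} = 6$
$- 1027 C{\left(K{\left(4,1 \right)} \right)} = \left(-1027\right) 6 = -6162$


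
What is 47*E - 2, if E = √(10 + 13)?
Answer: -2 + 47*√23 ≈ 223.40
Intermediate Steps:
E = √23 ≈ 4.7958
47*E - 2 = 47*√23 - 2 = -2 + 47*√23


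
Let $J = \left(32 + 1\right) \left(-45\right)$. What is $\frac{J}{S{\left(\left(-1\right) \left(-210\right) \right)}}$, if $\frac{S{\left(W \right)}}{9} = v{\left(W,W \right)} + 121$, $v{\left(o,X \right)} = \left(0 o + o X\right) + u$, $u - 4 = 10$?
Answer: $- \frac{11}{2949} \approx -0.0037301$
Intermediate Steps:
$u = 14$ ($u = 4 + 10 = 14$)
$J = -1485$ ($J = 33 \left(-45\right) = -1485$)
$v{\left(o,X \right)} = 14 + X o$ ($v{\left(o,X \right)} = \left(0 o + o X\right) + 14 = \left(0 + X o\right) + 14 = X o + 14 = 14 + X o$)
$S{\left(W \right)} = 1215 + 9 W^{2}$ ($S{\left(W \right)} = 9 \left(\left(14 + W W\right) + 121\right) = 9 \left(\left(14 + W^{2}\right) + 121\right) = 9 \left(135 + W^{2}\right) = 1215 + 9 W^{2}$)
$\frac{J}{S{\left(\left(-1\right) \left(-210\right) \right)}} = - \frac{1485}{1215 + 9 \left(\left(-1\right) \left(-210\right)\right)^{2}} = - \frac{1485}{1215 + 9 \cdot 210^{2}} = - \frac{1485}{1215 + 9 \cdot 44100} = - \frac{1485}{1215 + 396900} = - \frac{1485}{398115} = \left(-1485\right) \frac{1}{398115} = - \frac{11}{2949}$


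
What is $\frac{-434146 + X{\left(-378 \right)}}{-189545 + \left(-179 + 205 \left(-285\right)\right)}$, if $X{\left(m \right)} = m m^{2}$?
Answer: $\frac{54444298}{248149} \approx 219.4$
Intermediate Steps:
$X{\left(m \right)} = m^{3}$
$\frac{-434146 + X{\left(-378 \right)}}{-189545 + \left(-179 + 205 \left(-285\right)\right)} = \frac{-434146 + \left(-378\right)^{3}}{-189545 + \left(-179 + 205 \left(-285\right)\right)} = \frac{-434146 - 54010152}{-189545 - 58604} = - \frac{54444298}{-189545 - 58604} = - \frac{54444298}{-248149} = \left(-54444298\right) \left(- \frac{1}{248149}\right) = \frac{54444298}{248149}$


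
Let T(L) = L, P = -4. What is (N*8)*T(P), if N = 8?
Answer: -256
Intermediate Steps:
(N*8)*T(P) = (8*8)*(-4) = 64*(-4) = -256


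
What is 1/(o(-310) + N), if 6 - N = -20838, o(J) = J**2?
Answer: 1/116944 ≈ 8.5511e-6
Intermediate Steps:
N = 20844 (N = 6 - 1*(-20838) = 6 + 20838 = 20844)
1/(o(-310) + N) = 1/((-310)**2 + 20844) = 1/(96100 + 20844) = 1/116944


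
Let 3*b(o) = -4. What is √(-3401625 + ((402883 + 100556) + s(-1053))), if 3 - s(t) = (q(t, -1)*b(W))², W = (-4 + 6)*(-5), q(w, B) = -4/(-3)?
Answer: I*√234753079/9 ≈ 1702.4*I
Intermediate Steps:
q(w, B) = 4/3 (q(w, B) = -4*(-⅓) = 4/3)
W = -10 (W = 2*(-5) = -10)
b(o) = -4/3 (b(o) = (⅓)*(-4) = -4/3)
s(t) = -13/81 (s(t) = 3 - ((4/3)*(-4/3))² = 3 - (-16/9)² = 3 - 1*256/81 = 3 - 256/81 = -13/81)
√(-3401625 + ((402883 + 100556) + s(-1053))) = √(-3401625 + ((402883 + 100556) - 13/81)) = √(-3401625 + (503439 - 13/81)) = √(-3401625 + 40778546/81) = √(-234753079/81) = I*√234753079/9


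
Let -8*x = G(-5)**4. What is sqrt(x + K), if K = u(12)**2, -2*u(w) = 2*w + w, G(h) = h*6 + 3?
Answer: 9*I*sqrt(13058)/4 ≈ 257.11*I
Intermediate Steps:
G(h) = 3 + 6*h (G(h) = 6*h + 3 = 3 + 6*h)
u(w) = -3*w/2 (u(w) = -(2*w + w)/2 = -3*w/2)
x = -531441/8 (x = -(3 + 6*(-5))**4/8 = -(3 - 30)**4/8 = -1/8*(-27)**4 = -1/8*531441 = -531441/8 ≈ -66430.)
K = 324 (K = (-3/2*12)**2 = (-18)**2 = 324)
sqrt(x + K) = sqrt(-531441/8 + 324) = sqrt(-528849/8) = 9*I*sqrt(13058)/4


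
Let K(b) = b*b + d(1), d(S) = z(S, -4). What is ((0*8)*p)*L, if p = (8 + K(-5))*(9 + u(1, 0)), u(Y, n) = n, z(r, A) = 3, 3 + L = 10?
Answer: 0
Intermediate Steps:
L = 7 (L = -3 + 10 = 7)
d(S) = 3
K(b) = 3 + b**2 (K(b) = b*b + 3 = b**2 + 3 = 3 + b**2)
p = 324 (p = (8 + (3 + (-5)**2))*(9 + 0) = (8 + (3 + 25))*9 = (8 + 28)*9 = 36*9 = 324)
((0*8)*p)*L = ((0*8)*324)*7 = (0*324)*7 = 0*7 = 0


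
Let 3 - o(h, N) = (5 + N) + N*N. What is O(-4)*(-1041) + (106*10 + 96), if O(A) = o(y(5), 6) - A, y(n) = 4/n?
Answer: 42796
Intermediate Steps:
o(h, N) = -2 - N - N² (o(h, N) = 3 - ((5 + N) + N*N) = 3 - ((5 + N) + N²) = 3 - (5 + N + N²) = 3 + (-5 - N - N²) = -2 - N - N²)
O(A) = -44 - A (O(A) = (-2 - 1*6 - 1*6²) - A = (-2 - 6 - 1*36) - A = (-2 - 6 - 36) - A = -44 - A)
O(-4)*(-1041) + (106*10 + 96) = (-44 - 1*(-4))*(-1041) + (106*10 + 96) = (-44 + 4)*(-1041) + (1060 + 96) = -40*(-1041) + 1156 = 41640 + 1156 = 42796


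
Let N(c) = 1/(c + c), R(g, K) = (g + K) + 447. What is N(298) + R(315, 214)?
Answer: 581697/596 ≈ 976.00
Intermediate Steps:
R(g, K) = 447 + K + g (R(g, K) = (K + g) + 447 = 447 + K + g)
N(c) = 1/(2*c)
N(298) + R(315, 214) = (1/2)/298 + (447 + 214 + 315) = (1/2)*(1/298) + 976 = 1/596 + 976 = 581697/596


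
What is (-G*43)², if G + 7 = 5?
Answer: 7396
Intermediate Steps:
G = -2 (G = -7 + 5 = -2)
(-G*43)² = (-(-2)*43)² = (-1*(-86))² = 86² = 7396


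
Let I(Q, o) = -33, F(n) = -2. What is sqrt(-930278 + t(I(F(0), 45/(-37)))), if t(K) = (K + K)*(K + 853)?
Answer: I*sqrt(984398) ≈ 992.17*I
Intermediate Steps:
t(K) = 2*K*(853 + K) (t(K) = (2*K)*(853 + K) = 2*K*(853 + K))
sqrt(-930278 + t(I(F(0), 45/(-37)))) = sqrt(-930278 + 2*(-33)*(853 - 33)) = sqrt(-930278 + 2*(-33)*820) = sqrt(-930278 - 54120) = sqrt(-984398) = I*sqrt(984398)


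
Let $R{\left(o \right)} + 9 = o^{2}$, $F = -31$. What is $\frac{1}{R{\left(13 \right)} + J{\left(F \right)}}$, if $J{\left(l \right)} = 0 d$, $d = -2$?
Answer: $\frac{1}{160} \approx 0.00625$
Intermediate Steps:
$J{\left(l \right)} = 0$ ($J{\left(l \right)} = 0 \left(-2\right) = 0$)
$R{\left(o \right)} = -9 + o^{2}$
$\frac{1}{R{\left(13 \right)} + J{\left(F \right)}} = \frac{1}{\left(-9 + 13^{2}\right) + 0} = \frac{1}{\left(-9 + 169\right) + 0} = \frac{1}{160 + 0} = \frac{1}{160}$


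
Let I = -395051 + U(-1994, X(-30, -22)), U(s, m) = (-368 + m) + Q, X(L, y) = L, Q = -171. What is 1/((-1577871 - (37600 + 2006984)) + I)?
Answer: -1/4018075 ≈ -2.4888e-7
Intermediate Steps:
U(s, m) = -539 + m (U(s, m) = (-368 + m) - 171 = -539 + m)
I = -395620 (I = -395051 + (-539 - 30) = -395051 - 569 = -395620)
1/((-1577871 - (37600 + 2006984)) + I) = 1/((-1577871 - (37600 + 2006984)) - 395620) = 1/((-1577871 - 1*2044584) - 395620) = 1/((-1577871 - 2044584) - 395620) = 1/(-3622455 - 395620) = 1/(-4018075) = -1/4018075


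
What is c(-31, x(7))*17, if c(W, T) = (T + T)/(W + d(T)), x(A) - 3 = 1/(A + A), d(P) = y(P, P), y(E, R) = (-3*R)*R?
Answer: -20468/11623 ≈ -1.7610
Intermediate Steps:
y(E, R) = -3*R²
d(P) = -3*P²
x(A) = 3 + 1/(2*A) (x(A) = 3 + 1/(A + A) = 3 + 1/(2*A))
c(W, T) = 2*T/(W - 3*T²) (c(W, T) = (T + T)/(W - 3*T²) = (2*T)/(W - 3*T²) = 2*T/(W - 3*T²))
c(-31, x(7))*17 = -2*(3 + (½)/7)/(-1*(-31) + 3*(3 + (½)/7)²)*17 = -2*(3 + (½)*(⅐))/(31 + 3*(3 + (½)*(⅐))²)*17 = -2*(3 + 1/14)/(31 + 3*(3 + 1/14)²)*17 = -2*43/14/(31 + 3*(43/14)²)*17 = -2*43/14/(31 + 3*(1849/196))*17 = -2*43/14/(31 + 5547/196)*17 = -2*43/14/11623/196*17 = -2*43/14*196/11623*17 = -1204/11623*17 = -20468/11623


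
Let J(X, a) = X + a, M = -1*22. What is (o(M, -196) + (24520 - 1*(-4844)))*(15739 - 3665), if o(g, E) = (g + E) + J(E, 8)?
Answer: 349638892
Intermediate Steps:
M = -22
o(g, E) = 8 + g + 2*E (o(g, E) = (g + E) + (E + 8) = (E + g) + (8 + E) = 8 + g + 2*E)
(o(M, -196) + (24520 - 1*(-4844)))*(15739 - 3665) = ((8 - 22 + 2*(-196)) + (24520 - 1*(-4844)))*(15739 - 3665) = ((8 - 22 - 392) + (24520 + 4844))*12074 = (-406 + 29364)*12074 = 28958*12074 = 349638892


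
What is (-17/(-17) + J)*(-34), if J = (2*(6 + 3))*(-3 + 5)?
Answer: -1258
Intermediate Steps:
J = 36 (J = (2*9)*2 = 18*2 = 36)
(-17/(-17) + J)*(-34) = (-17/(-17) + 36)*(-34) = (-17*(-1/17) + 36)*(-34) = (1 + 36)*(-34) = 37*(-34) = -1258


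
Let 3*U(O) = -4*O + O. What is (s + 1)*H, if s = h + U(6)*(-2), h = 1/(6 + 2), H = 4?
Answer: 105/2 ≈ 52.500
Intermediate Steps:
U(O) = -O (U(O) = (-4*O + O)/3 = (-3*O)/3 = -O)
h = ⅛ (h = 1/8 = ⅛ ≈ 0.12500)
s = 97/8 (s = ⅛ - 1*6*(-2) = ⅛ - 6*(-2) = ⅛ + 12 = 97/8 ≈ 12.125)
(s + 1)*H = (97/8 + 1)*4 = (105/8)*4 = 105/2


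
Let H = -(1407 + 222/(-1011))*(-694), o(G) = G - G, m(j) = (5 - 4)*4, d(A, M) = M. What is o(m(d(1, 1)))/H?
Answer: 0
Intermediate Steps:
m(j) = 4 (m(j) = 1*4 = 4)
o(G) = 0
H = 329014990/337 (H = -(1407 + 222*(-1/1011))*(-694) = -(1407 - 74/337)*(-694) = -474085*(-694)/337 = -1*(-329014990/337) = 329014990/337 ≈ 9.7631e+5)
o(m(d(1, 1)))/H = 0/(329014990/337) = 0*(337/329014990) = 0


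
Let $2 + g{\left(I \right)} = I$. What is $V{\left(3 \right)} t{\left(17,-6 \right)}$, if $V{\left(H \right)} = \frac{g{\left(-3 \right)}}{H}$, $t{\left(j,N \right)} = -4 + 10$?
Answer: $-10$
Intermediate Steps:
$t{\left(j,N \right)} = 6$
$g{\left(I \right)} = -2 + I$
$V{\left(H \right)} = - \frac{5}{H}$ ($V{\left(H \right)} = \frac{-2 - 3}{H} = - \frac{5}{H}$)
$V{\left(3 \right)} t{\left(17,-6 \right)} = - \frac{5}{3} \cdot 6 = \left(-5\right) \frac{1}{3} \cdot 6 = \left(- \frac{5}{3}\right) 6 = -10$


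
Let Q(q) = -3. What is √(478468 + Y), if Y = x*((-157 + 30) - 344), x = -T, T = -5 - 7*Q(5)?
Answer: 2*√121501 ≈ 697.14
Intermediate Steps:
T = 16 (T = -5 - 7*(-3) = -5 + 21 = 16)
x = -16 (x = -1*16 = -16)
Y = 7536 (Y = -16*((-157 + 30) - 344) = -16*(-127 - 344) = -16*(-471) = 7536)
√(478468 + Y) = √(478468 + 7536) = √486004 = 2*√121501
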